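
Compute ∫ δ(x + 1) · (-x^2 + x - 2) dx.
-4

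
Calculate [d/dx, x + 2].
1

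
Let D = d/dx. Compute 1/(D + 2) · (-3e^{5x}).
- \frac{3 e^{5 x}}{7}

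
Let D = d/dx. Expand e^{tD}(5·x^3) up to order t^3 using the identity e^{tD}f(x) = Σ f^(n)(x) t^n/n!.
5 t^{3} + 15 t^{2} x + 15 t x^{2} + 5 x^{3}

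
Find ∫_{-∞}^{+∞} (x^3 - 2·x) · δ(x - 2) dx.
4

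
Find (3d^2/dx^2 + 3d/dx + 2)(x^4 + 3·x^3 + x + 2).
2 x^{4} + 18 x^{3} + 63 x^{2} + 56 x + 7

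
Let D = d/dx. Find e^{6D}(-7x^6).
- 7 x^{6} - 252 x^{5} - 3780 x^{4} - 30240 x^{3} - 136080 x^{2} - 326592 x - 326592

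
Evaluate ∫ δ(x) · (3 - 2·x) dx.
3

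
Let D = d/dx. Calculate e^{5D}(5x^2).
5 x^{2} + 50 x + 125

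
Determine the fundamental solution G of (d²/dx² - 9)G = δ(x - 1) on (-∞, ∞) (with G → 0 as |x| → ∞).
-\frac{e^{-3|x - 1|}}{6}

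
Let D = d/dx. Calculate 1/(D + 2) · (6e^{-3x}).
- 6 e^{- 3 x}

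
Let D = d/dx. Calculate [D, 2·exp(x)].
2 e^{x}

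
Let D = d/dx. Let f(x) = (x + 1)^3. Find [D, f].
3 \left(x + 1\right)^{2}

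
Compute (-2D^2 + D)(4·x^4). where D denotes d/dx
16 x^{2} \left(x - 6\right)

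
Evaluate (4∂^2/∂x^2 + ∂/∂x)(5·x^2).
10 x + 40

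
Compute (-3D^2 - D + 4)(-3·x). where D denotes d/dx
3 - 12 x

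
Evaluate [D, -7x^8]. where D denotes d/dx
- 56 x^{7}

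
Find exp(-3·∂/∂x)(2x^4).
2 x^{4} - 24 x^{3} + 108 x^{2} - 216 x + 162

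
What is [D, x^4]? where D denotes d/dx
4 x^{3}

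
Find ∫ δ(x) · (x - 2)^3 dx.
-8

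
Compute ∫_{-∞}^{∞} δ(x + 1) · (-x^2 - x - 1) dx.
-1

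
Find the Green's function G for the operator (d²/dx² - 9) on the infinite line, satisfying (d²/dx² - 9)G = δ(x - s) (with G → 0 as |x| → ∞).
-\frac{e^{-3|x-s|}}{6}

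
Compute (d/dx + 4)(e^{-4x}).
0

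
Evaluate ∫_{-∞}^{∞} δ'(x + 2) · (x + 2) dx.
-1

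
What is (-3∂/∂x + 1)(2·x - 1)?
2 x - 7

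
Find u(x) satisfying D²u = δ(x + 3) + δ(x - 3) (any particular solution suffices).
\frac{|x + 3|}{2} + \frac{|x - 3|}{2}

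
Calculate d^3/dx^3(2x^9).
1008 x^{6}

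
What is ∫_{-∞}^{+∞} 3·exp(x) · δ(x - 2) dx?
3 e^{2}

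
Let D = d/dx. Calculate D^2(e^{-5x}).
25 e^{- 5 x}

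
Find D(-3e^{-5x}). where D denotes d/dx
15 e^{- 5 x}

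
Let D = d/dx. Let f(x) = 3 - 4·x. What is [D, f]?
-4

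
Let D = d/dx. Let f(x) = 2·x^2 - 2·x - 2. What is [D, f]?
4 x - 2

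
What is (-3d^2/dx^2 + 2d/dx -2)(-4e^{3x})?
92 e^{3 x}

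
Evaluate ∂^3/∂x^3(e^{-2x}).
- 8 e^{- 2 x}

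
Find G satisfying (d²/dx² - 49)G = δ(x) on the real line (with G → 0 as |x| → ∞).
-\frac{e^{-7|x|}}{14}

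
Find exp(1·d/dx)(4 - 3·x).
1 - 3 x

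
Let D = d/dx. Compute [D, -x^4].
- 4 x^{3}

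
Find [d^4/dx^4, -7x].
-28\frac{d^{3}}{dx^{3}}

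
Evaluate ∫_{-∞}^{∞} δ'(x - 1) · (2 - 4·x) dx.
4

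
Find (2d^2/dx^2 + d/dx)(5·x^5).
25 x^{3} \left(x + 8\right)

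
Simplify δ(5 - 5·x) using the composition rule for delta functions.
\frac{\delta(x - 1)}{5}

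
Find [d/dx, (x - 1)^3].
3 \left(x - 1\right)^{2}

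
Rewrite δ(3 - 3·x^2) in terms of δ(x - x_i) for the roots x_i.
\frac{\delta(x - 1) + \delta(x + 1)}{6}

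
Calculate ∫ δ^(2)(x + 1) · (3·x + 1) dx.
0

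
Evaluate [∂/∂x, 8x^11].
88 x^{10}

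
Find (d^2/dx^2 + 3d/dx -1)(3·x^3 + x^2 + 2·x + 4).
- 3 x^{3} + 26 x^{2} + 22 x + 4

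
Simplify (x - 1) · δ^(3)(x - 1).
-3\delta^{(2)}(x - 1)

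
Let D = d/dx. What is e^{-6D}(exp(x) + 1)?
e^{x - 6} + 1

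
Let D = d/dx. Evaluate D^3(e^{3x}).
27 e^{3 x}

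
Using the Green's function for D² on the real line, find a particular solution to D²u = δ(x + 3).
\frac{|x + 3|}{2}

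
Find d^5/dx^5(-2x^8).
- 13440 x^{3}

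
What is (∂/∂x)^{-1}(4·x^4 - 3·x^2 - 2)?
\frac{4 x^{5}}{5} - x^{3} - 2 x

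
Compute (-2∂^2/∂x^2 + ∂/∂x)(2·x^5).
10 x^{3} \left(x - 8\right)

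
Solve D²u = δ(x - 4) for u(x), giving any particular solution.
\frac{|x - 4|}{2}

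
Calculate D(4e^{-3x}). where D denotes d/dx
- 12 e^{- 3 x}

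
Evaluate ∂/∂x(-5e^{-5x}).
25 e^{- 5 x}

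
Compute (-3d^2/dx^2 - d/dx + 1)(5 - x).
6 - x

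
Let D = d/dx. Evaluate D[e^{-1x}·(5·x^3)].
5 x^{2} \left(3 - x\right) e^{- x}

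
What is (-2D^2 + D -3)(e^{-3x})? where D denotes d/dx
- 24 e^{- 3 x}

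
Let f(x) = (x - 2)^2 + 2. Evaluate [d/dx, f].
2 x - 4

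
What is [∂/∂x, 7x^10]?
70 x^{9}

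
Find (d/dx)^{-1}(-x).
- \frac{x^{2}}{2}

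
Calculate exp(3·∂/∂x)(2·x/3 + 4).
\frac{2 x}{3} + 6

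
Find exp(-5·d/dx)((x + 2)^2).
x^{2} - 6 x + 9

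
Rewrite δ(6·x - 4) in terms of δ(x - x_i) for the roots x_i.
\frac{\delta(x - 2/3)}{6}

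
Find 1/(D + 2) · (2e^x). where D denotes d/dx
\frac{2 e^{x}}{3}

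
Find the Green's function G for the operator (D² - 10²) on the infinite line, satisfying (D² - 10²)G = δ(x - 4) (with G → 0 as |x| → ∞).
-\frac{e^{-10|x - 4|}}{20}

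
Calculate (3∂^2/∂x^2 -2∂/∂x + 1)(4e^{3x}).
88 e^{3 x}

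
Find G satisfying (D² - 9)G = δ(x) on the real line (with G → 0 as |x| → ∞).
-\frac{e^{-3|x|}}{6}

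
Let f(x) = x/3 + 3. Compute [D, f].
\frac{1}{3}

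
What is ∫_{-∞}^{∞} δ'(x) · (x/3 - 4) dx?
- \frac{1}{3}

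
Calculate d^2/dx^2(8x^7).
336 x^{5}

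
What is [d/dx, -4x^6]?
- 24 x^{5}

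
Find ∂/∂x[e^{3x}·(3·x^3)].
9 x^{2} \left(x + 1\right) e^{3 x}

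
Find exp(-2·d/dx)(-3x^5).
- 3 x^{5} + 30 x^{4} - 120 x^{3} + 240 x^{2} - 240 x + 96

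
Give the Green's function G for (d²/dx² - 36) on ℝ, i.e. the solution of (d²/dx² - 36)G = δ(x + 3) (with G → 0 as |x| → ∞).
-\frac{e^{-6|x + 3|}}{12}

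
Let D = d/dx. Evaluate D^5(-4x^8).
- 26880 x^{3}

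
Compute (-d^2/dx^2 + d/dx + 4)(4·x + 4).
16 x + 20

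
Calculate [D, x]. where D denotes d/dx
1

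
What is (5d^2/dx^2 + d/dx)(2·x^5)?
10 x^{3} \left(x + 20\right)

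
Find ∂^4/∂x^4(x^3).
0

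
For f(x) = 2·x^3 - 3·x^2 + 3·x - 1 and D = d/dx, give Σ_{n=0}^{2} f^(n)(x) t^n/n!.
t^{2} \left(6 x - 3\right) + 3 t \left(2 x^{2} - 2 x + 1\right) + 2 x^{3} - 3 x^{2} + 3 x - 1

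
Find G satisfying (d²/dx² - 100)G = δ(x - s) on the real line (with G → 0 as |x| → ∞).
-\frac{e^{-10|x-s|}}{20}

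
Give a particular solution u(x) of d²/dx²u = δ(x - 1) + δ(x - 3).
\frac{|x - 1|}{2} + \frac{|x - 3|}{2}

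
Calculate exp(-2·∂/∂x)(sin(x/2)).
\sin{\left(\frac{x}{2} - 1 \right)}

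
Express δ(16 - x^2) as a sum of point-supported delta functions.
\frac{\delta(x - 4) + \delta(x + 4)}{8}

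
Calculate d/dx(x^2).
2 x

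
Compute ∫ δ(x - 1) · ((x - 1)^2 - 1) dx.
-1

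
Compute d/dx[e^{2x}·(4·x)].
\left(8 x + 4\right) e^{2 x}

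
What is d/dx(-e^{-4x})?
4 e^{- 4 x}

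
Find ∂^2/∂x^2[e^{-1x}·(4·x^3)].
4 x \left(x^{2} - 6 x + 6\right) e^{- x}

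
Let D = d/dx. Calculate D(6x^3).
18 x^{2}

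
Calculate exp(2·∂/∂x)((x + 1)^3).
x^{3} + 9 x^{2} + 27 x + 27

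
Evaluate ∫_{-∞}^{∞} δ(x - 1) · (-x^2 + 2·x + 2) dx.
3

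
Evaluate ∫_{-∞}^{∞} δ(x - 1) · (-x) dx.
-1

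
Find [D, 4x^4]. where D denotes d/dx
16 x^{3}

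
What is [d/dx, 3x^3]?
9 x^{2}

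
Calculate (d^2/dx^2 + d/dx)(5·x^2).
10 x + 10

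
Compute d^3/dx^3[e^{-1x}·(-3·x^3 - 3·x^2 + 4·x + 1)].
\left(3 x^{3} - 24 x^{2} + 32 x + 11\right) e^{- x}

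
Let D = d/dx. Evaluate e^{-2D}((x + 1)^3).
x^{3} - 3 x^{2} + 3 x - 1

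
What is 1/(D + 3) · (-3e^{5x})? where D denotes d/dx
- \frac{3 e^{5 x}}{8}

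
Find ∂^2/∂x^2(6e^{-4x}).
96 e^{- 4 x}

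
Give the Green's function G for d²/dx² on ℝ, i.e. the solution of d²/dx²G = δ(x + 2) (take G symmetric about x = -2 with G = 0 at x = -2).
\frac{|x + 2|}{2}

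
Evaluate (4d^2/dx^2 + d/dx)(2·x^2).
4 x + 16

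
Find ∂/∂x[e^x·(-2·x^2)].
2 x \left(- x - 2\right) e^{x}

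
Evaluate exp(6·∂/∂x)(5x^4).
5 x^{4} + 120 x^{3} + 1080 x^{2} + 4320 x + 6480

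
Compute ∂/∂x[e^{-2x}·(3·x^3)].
x^{2} \left(9 - 6 x\right) e^{- 2 x}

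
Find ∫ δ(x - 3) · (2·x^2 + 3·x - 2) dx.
25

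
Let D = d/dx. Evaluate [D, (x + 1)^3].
3 \left(x + 1\right)^{2}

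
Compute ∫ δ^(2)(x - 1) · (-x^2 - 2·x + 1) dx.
-2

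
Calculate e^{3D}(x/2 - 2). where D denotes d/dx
\frac{x}{2} - \frac{1}{2}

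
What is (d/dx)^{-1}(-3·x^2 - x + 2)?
- x^{3} - \frac{x^{2}}{2} + 2 x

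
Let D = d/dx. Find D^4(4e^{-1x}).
4 e^{- x}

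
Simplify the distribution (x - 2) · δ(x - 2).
0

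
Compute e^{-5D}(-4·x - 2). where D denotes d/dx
18 - 4 x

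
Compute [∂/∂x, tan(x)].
\frac{1}{\cos^{2}{\left(x \right)}}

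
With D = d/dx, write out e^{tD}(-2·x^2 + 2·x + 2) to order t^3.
- 2 t^{2} - 2 t \left(2 x - 1\right) - 2 x^{2} + 2 x + 2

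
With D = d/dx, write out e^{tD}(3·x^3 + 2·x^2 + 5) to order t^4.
3 t^{3} + t^{2} \left(9 x + 2\right) + t x \left(9 x + 4\right) + 3 x^{3} + 2 x^{2} + 5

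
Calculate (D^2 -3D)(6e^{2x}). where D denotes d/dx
- 12 e^{2 x}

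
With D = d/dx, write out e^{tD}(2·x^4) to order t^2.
2 x^{2} \left(6 t^{2} + 4 t x + x^{2}\right)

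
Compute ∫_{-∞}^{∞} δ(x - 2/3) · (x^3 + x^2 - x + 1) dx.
\frac{29}{27}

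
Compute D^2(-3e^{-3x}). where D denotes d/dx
- 27 e^{- 3 x}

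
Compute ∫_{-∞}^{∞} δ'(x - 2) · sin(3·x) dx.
- 3 \cos{\left(6 \right)}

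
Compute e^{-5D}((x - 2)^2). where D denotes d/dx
x^{2} - 14 x + 49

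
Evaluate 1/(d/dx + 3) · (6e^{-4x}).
- 6 e^{- 4 x}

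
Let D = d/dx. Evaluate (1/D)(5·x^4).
x^{5}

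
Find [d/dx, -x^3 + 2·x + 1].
2 - 3 x^{2}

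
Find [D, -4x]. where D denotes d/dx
-4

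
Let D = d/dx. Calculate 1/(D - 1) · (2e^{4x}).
\frac{2 e^{4 x}}{3}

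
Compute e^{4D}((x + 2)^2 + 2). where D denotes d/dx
x^{2} + 12 x + 38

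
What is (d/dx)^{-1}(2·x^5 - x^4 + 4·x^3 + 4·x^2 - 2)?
\frac{x^{6}}{3} - \frac{x^{5}}{5} + x^{4} + \frac{4 x^{3}}{3} - 2 x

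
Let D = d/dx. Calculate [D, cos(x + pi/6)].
- \sin{\left(x + \frac{\pi}{6} \right)}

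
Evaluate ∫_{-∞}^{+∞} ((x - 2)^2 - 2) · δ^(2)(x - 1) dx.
2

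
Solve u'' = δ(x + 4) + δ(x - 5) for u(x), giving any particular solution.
\frac{|x + 4|}{2} + \frac{|x - 5|}{2}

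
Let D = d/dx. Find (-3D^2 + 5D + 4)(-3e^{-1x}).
12 e^{- x}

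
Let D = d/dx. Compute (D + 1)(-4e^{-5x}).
16 e^{- 5 x}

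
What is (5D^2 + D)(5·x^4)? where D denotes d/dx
20 x^{2} \left(x + 15\right)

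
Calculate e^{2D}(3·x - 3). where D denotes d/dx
3 x + 3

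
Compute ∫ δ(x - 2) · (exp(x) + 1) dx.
1 + e^{2}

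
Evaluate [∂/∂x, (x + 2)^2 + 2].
2 x + 4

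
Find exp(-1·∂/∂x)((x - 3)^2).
x^{2} - 8 x + 16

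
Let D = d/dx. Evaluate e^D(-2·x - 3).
- 2 x - 5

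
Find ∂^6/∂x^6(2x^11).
665280 x^{5}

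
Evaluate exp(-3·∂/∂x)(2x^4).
2 x^{4} - 24 x^{3} + 108 x^{2} - 216 x + 162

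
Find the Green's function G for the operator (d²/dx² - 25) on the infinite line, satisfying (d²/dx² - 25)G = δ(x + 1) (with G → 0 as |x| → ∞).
-\frac{e^{-5|x + 1|}}{10}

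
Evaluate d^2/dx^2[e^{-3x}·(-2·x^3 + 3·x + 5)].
3 \left(- 6 x^{3} + 12 x^{2} + 5 x + 9\right) e^{- 3 x}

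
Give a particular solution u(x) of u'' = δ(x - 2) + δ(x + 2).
\frac{|x - 2|}{2} + \frac{|x + 2|}{2}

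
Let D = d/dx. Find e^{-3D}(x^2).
x^{2} - 6 x + 9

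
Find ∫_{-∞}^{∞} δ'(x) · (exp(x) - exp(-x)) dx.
-2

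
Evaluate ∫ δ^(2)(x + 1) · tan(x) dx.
- 2 \tan^{3}{\left(1 \right)} - 2 \tan{\left(1 \right)}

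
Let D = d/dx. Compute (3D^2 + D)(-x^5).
5 x^{3} \left(- x - 12\right)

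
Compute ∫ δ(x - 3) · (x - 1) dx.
2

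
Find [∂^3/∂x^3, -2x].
-6\frac{d^{2}}{dx^{2}}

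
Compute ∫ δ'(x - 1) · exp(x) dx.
- e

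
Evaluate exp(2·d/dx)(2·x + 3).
2 x + 7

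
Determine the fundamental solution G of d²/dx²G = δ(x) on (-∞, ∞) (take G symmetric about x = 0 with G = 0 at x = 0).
\frac{|x|}{2}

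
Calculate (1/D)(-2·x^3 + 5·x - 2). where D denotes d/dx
- \frac{x^{4}}{2} + \frac{5 x^{2}}{2} - 2 x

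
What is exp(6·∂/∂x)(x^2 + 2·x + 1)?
x^{2} + 14 x + 49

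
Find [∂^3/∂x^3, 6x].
18\frac{d^{2}}{dx^{2}}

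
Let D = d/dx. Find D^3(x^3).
6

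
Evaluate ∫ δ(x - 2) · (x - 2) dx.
0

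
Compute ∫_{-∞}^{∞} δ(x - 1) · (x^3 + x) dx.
2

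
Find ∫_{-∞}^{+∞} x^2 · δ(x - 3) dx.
9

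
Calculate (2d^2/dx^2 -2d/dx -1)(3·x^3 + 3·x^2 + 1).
- 3 x^{3} - 21 x^{2} + 24 x + 11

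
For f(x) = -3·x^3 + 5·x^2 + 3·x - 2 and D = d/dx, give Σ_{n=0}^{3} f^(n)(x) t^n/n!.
- 3 t^{3} + t^{2} \left(5 - 9 x\right) + t \left(- 9 x^{2} + 10 x + 3\right) - 3 x^{3} + 5 x^{2} + 3 x - 2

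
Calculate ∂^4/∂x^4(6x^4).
144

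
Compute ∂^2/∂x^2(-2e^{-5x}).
- 50 e^{- 5 x}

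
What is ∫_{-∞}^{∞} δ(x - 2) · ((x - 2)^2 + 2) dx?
2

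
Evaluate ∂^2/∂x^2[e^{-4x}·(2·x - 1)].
32 \left(x - 1\right) e^{- 4 x}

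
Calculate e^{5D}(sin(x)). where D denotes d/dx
\sin{\left(x + 5 \right)}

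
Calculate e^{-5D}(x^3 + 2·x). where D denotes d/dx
x^{3} - 15 x^{2} + 77 x - 135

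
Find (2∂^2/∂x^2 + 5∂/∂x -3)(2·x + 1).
7 - 6 x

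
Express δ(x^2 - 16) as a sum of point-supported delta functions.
\frac{\delta(x - 4) + \delta(x + 4)}{8}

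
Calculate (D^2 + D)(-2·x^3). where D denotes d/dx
6 x \left(- x - 2\right)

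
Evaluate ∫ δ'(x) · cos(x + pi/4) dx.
\frac{\sqrt{2}}{2}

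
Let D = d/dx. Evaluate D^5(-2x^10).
- 60480 x^{5}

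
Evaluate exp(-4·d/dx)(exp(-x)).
e^{4 - x}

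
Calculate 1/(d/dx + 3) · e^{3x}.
\frac{e^{3 x}}{6}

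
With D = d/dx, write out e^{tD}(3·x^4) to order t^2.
3 x^{2} \left(6 t^{2} + 4 t x + x^{2}\right)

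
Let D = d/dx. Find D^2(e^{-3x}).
9 e^{- 3 x}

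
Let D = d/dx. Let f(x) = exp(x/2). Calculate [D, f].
\frac{e^{\frac{x}{2}}}{2}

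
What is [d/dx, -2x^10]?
- 20 x^{9}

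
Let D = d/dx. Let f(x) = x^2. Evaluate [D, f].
2 x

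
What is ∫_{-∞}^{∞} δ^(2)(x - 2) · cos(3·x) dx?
- 9 \cos{\left(6 \right)}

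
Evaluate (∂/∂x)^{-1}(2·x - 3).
x^{2} - 3 x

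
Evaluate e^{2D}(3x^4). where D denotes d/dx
3 x^{4} + 24 x^{3} + 72 x^{2} + 96 x + 48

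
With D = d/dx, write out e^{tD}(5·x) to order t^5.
5 t + 5 x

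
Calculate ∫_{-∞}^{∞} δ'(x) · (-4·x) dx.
4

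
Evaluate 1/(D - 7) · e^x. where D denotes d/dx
- \frac{e^{x}}{6}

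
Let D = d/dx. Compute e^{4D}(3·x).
3 x + 12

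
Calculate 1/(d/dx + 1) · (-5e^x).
- \frac{5 e^{x}}{2}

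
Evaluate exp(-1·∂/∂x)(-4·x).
4 - 4 x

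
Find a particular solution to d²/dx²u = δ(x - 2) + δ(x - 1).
\frac{|x - 2|}{2} + \frac{|x - 1|}{2}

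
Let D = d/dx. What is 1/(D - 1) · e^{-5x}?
- \frac{e^{- 5 x}}{6}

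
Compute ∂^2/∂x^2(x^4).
12 x^{2}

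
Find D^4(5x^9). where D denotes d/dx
15120 x^{5}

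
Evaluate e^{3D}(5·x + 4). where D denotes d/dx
5 x + 19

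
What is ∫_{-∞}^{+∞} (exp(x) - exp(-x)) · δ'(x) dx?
-2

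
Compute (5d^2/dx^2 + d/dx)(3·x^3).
9 x \left(x + 10\right)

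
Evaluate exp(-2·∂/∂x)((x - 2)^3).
x^{3} - 12 x^{2} + 48 x - 64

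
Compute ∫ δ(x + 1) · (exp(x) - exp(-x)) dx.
- 2 \sinh{\left(1 \right)}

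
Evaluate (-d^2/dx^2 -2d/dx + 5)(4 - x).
22 - 5 x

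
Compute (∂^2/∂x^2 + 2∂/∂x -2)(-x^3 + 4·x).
2 x^{3} - 6 x^{2} - 14 x + 8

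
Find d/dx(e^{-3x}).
- 3 e^{- 3 x}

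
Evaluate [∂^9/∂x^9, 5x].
45\frac{d^{8}}{dx^{8}}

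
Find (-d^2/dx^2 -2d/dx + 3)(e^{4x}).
- 21 e^{4 x}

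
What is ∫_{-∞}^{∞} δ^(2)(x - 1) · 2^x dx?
2 \log{\left(2 \right)}^{2}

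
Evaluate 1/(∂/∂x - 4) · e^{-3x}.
- \frac{e^{- 3 x}}{7}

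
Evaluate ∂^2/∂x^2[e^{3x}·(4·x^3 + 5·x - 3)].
\left(36 x^{3} + 72 x^{2} + 69 x + 3\right) e^{3 x}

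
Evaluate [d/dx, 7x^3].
21 x^{2}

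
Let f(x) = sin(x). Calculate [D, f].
\cos{\left(x \right)}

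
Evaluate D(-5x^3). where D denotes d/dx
- 15 x^{2}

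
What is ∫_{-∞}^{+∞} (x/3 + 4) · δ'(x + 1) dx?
- \frac{1}{3}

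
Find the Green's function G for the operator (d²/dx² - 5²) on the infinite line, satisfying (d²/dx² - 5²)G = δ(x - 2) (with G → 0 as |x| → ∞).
-\frac{e^{-5|x - 2|}}{10}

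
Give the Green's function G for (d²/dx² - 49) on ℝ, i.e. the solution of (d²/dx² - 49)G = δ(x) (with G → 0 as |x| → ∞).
-\frac{e^{-7|x|}}{14}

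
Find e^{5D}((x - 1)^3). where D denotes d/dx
x^{3} + 12 x^{2} + 48 x + 64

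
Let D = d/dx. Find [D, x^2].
2 x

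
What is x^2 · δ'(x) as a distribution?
0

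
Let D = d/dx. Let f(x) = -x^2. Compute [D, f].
- 2 x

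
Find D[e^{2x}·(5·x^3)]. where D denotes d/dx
x^{2} \left(10 x + 15\right) e^{2 x}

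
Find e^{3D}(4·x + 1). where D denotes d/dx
4 x + 13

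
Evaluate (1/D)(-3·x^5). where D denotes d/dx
- \frac{x^{6}}{2}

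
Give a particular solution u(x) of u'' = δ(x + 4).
\frac{|x + 4|}{2}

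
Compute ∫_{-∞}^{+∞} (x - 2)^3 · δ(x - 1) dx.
-1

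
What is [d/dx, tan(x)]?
\frac{1}{\cos^{2}{\left(x \right)}}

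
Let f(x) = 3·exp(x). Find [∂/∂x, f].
3 e^{x}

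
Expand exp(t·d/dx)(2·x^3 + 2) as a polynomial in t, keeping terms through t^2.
6 t^{2} x + 6 t x^{2} + 2 x^{3} + 2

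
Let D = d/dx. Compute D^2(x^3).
6 x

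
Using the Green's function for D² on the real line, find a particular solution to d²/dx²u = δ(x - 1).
\frac{|x - 1|}{2}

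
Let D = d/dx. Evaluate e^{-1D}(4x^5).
4 x^{5} - 20 x^{4} + 40 x^{3} - 40 x^{2} + 20 x - 4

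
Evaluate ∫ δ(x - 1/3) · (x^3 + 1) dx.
\frac{28}{27}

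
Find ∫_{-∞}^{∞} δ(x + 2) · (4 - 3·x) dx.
10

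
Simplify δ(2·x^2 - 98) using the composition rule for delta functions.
\frac{\delta(x - 7) + \delta(x + 7)}{28}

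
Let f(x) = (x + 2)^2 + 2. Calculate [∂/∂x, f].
2 x + 4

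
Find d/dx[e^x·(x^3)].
x^{2} \left(x + 3\right) e^{x}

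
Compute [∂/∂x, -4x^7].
- 28 x^{6}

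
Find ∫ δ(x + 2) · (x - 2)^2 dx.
16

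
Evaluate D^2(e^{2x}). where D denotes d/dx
4 e^{2 x}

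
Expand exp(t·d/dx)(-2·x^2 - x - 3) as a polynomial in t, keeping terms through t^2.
- 2 t^{2} - t \left(4 x + 1\right) - 2 x^{2} - x - 3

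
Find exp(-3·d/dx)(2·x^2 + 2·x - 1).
2 x^{2} - 10 x + 11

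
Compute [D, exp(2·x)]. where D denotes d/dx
2 e^{2 x}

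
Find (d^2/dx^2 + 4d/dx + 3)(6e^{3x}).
144 e^{3 x}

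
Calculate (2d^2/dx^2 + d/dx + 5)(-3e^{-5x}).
- 150 e^{- 5 x}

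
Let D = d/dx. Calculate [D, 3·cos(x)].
- 3 \sin{\left(x \right)}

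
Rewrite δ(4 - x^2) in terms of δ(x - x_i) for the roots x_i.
\frac{\delta(x - 2) + \delta(x + 2)}{4}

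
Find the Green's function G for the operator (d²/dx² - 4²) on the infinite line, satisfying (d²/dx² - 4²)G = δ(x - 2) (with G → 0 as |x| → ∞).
-\frac{e^{-4|x - 2|}}{8}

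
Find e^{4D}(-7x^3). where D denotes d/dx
- 7 x^{3} - 84 x^{2} - 336 x - 448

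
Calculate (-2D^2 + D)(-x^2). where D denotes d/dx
4 - 2 x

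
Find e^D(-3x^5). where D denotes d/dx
- 3 x^{5} - 15 x^{4} - 30 x^{3} - 30 x^{2} - 15 x - 3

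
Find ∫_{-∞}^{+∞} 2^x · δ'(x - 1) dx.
- \log{\left(4 \right)}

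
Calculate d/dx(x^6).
6 x^{5}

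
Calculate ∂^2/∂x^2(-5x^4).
- 60 x^{2}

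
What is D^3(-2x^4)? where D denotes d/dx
- 48 x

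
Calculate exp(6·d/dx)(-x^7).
- x^{7} - 42 x^{6} - 756 x^{5} - 7560 x^{4} - 45360 x^{3} - 163296 x^{2} - 326592 x - 279936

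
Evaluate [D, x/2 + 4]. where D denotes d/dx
\frac{1}{2}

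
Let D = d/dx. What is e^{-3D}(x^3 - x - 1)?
x^{3} - 9 x^{2} + 26 x - 25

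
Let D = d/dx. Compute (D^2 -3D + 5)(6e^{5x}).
90 e^{5 x}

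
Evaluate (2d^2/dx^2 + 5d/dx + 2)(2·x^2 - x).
4 x^{2} + 18 x + 3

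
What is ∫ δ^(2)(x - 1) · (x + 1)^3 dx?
12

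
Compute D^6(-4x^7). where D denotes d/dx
- 20160 x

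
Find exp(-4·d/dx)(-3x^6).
- 3 x^{6} + 72 x^{5} - 720 x^{4} + 3840 x^{3} - 11520 x^{2} + 18432 x - 12288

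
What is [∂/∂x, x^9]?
9 x^{8}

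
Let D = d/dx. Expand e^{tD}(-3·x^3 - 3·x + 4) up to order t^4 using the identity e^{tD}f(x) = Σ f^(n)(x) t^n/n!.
- 3 t^{3} - 9 t^{2} x - 3 t \left(3 x^{2} + 1\right) - 3 x^{3} - 3 x + 4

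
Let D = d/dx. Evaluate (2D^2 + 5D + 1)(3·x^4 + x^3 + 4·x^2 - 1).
3 x^{4} + 61 x^{3} + 91 x^{2} + 52 x + 15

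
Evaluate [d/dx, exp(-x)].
- e^{- x}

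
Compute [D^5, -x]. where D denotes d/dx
-5D^{4}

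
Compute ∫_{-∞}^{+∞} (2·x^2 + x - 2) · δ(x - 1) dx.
1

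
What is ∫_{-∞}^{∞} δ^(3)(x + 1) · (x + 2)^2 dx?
0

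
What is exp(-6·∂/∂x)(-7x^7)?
- 7 x^{7} + 294 x^{6} - 5292 x^{5} + 52920 x^{4} - 317520 x^{3} + 1143072 x^{2} - 2286144 x + 1959552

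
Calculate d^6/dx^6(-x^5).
0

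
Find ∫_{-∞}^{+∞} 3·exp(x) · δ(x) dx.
3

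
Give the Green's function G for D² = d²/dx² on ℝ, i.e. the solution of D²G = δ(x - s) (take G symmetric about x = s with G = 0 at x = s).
\frac{|x - s|}{2}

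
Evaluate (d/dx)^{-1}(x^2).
\frac{x^{3}}{3}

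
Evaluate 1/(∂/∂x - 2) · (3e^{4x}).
\frac{3 e^{4 x}}{2}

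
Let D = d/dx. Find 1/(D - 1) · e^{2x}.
e^{2 x}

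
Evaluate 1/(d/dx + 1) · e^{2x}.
\frac{e^{2 x}}{3}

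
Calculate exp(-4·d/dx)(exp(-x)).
e^{4 - x}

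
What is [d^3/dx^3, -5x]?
-15\frac{d^{2}}{dx^{2}}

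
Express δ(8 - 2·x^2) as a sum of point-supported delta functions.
\frac{\delta(x - 2) + \delta(x + 2)}{8}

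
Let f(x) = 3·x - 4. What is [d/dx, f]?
3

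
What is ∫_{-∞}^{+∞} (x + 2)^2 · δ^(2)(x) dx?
2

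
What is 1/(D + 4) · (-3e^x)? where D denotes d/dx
- \frac{3 e^{x}}{5}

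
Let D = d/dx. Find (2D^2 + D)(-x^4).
4 x^{2} \left(- x - 6\right)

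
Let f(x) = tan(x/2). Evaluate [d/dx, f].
\frac{1}{\cos{\left(x \right)} + 1}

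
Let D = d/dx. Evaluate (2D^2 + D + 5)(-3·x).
- 15 x - 3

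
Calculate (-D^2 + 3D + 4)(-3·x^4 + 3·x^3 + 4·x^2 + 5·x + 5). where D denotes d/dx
- 12 x^{4} - 24 x^{3} + 79 x^{2} + 26 x + 27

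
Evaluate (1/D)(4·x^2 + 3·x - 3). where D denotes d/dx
\frac{4 x^{3}}{3} + \frac{3 x^{2}}{2} - 3 x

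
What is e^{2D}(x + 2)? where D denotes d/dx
x + 4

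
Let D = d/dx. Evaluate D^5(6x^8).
40320 x^{3}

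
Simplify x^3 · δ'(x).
0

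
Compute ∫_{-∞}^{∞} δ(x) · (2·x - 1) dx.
-1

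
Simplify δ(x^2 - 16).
\frac{\delta(x - 4) + \delta(x + 4)}{8}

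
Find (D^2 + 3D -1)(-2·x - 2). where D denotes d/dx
2 x - 4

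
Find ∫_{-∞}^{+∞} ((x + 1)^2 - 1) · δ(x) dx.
0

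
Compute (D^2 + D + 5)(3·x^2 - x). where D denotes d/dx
15 x^{2} + x + 5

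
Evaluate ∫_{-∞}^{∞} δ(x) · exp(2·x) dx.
1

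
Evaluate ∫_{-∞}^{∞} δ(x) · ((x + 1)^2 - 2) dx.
-1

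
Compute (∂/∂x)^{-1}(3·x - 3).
\frac{3 x^{2}}{2} - 3 x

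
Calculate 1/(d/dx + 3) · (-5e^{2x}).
- e^{2 x}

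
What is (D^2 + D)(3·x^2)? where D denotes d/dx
6 x + 6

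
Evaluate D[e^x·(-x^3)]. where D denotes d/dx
x^{2} \left(- x - 3\right) e^{x}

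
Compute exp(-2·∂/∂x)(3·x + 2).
3 x - 4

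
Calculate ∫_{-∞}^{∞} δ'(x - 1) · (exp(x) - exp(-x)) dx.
- 2 \cosh{\left(1 \right)}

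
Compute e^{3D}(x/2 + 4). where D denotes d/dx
\frac{x}{2} + \frac{11}{2}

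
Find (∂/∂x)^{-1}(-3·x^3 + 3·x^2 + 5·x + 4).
- \frac{3 x^{4}}{4} + x^{3} + \frac{5 x^{2}}{2} + 4 x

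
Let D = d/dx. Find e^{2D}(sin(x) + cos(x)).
\sqrt{2} \sin{\left(x + \frac{\pi}{4} + 2 \right)}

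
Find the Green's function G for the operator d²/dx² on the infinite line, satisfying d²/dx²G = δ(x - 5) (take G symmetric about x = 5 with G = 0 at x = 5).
\frac{|x - 5|}{2}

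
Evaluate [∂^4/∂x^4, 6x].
24\frac{d^{3}}{dx^{3}}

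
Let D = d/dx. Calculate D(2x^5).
10 x^{4}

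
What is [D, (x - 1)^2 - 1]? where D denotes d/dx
2 x - 2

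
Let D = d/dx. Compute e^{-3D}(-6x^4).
- 6 x^{4} + 72 x^{3} - 324 x^{2} + 648 x - 486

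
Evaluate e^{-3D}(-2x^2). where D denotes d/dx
- 2 x^{2} + 12 x - 18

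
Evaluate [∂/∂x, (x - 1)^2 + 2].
2 x - 2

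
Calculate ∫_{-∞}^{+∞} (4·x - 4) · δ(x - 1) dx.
0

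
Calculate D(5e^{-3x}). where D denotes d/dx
- 15 e^{- 3 x}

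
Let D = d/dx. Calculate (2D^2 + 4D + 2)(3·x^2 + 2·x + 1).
6 x^{2} + 28 x + 22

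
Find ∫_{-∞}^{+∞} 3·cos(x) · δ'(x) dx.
0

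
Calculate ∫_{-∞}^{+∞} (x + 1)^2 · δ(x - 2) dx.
9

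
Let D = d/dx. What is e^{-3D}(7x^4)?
7 x^{4} - 84 x^{3} + 378 x^{2} - 756 x + 567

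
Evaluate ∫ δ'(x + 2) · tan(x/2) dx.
- \frac{\tan^{2}{\left(1 \right)}}{2} - \frac{1}{2}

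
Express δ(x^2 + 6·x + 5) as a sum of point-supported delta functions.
\frac{\delta(x + 5) + \delta(x + 1)}{4}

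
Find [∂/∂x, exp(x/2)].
\frac{e^{\frac{x}{2}}}{2}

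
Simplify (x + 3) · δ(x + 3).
0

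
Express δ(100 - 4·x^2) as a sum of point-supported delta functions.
\frac{\delta(x - 5) + \delta(x + 5)}{40}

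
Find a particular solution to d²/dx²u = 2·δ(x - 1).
|x - 1|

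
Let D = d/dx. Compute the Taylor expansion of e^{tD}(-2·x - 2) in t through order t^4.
- 2 t - 2 x - 2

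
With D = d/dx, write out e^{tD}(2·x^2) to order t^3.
2 t^{2} + 4 t x + 2 x^{2}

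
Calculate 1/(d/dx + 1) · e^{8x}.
\frac{e^{8 x}}{9}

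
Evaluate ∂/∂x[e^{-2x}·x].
\left(1 - 2 x\right) e^{- 2 x}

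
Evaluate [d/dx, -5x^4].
- 20 x^{3}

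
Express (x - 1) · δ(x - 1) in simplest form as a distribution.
0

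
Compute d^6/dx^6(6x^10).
907200 x^{4}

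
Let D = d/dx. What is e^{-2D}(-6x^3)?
- 6 x^{3} + 36 x^{2} - 72 x + 48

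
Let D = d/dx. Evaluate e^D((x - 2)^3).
x^{3} - 3 x^{2} + 3 x - 1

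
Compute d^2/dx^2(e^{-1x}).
e^{- x}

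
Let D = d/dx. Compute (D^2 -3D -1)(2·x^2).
- 2 x^{2} - 12 x + 4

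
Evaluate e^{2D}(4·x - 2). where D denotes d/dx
4 x + 6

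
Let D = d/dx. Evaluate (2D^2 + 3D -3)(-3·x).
9 x - 9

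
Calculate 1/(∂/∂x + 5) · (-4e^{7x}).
- \frac{e^{7 x}}{3}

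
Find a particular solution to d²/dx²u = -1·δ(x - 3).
-\frac{|x - 3|}{2}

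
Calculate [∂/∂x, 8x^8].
64 x^{7}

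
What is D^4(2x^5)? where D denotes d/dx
240 x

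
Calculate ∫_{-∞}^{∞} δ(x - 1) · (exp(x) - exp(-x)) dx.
2 \sinh{\left(1 \right)}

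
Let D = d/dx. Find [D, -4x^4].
- 16 x^{3}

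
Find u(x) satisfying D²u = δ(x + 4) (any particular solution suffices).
\frac{|x + 4|}{2}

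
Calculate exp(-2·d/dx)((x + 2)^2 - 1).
x^{2} - 1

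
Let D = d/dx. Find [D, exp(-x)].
- e^{- x}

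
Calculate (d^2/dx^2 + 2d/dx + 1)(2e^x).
8 e^{x}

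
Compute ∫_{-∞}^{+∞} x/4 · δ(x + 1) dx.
- \frac{1}{4}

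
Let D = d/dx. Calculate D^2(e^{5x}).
25 e^{5 x}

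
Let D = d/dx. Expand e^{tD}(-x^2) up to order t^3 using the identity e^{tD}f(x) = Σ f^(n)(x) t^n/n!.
- t^{2} - 2 t x - x^{2}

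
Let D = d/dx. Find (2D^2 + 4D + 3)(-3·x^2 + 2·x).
- 9 x^{2} - 18 x - 4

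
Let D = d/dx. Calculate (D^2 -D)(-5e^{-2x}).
- 30 e^{- 2 x}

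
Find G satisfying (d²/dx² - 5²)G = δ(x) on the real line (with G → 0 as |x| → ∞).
-\frac{e^{-5|x|}}{10}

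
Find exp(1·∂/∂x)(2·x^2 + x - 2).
2 x^{2} + 5 x + 1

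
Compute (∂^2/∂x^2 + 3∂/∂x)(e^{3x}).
18 e^{3 x}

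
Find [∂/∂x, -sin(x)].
- \cos{\left(x \right)}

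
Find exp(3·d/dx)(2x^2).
2 x^{2} + 12 x + 18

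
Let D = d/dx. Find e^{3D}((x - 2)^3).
x^{3} + 3 x^{2} + 3 x + 1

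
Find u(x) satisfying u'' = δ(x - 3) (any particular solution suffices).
\frac{|x - 3|}{2}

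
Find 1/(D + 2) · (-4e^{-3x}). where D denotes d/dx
4 e^{- 3 x}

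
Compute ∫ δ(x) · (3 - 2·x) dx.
3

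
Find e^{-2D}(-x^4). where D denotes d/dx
- x^{4} + 8 x^{3} - 24 x^{2} + 32 x - 16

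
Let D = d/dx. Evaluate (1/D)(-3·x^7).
- \frac{3 x^{8}}{8}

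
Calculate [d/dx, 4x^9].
36 x^{8}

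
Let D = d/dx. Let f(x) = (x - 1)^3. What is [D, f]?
3 \left(x - 1\right)^{2}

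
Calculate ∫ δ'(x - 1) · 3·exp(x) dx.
- 3 e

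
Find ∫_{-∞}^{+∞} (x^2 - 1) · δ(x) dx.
-1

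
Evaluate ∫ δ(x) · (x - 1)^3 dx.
-1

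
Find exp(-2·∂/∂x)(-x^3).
- x^{3} + 6 x^{2} - 12 x + 8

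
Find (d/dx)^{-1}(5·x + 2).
\frac{5 x^{2}}{2} + 2 x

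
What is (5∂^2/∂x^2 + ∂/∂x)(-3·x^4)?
12 x^{2} \left(- x - 15\right)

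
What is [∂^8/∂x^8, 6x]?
48\frac{d^{7}}{dx^{7}}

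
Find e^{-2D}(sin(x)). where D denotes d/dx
\sin{\left(x - 2 \right)}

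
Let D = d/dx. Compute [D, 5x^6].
30 x^{5}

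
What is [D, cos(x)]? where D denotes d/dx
- \sin{\left(x \right)}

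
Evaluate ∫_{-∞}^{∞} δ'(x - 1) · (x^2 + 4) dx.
-2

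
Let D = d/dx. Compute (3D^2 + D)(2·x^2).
4 x + 12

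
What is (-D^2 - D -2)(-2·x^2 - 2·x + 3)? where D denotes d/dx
4 x \left(x + 2\right)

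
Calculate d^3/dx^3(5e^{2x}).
40 e^{2 x}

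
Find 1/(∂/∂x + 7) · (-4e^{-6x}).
- 4 e^{- 6 x}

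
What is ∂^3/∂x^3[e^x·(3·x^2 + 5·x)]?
\left(3 x^{2} + 23 x + 33\right) e^{x}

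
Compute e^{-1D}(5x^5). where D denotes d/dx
5 x^{5} - 25 x^{4} + 50 x^{3} - 50 x^{2} + 25 x - 5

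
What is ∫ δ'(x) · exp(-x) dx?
1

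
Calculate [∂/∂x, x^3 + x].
3 x^{2} + 1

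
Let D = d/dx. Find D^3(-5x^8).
- 1680 x^{5}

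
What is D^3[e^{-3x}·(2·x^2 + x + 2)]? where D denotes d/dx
9 \left(- 6 x^{2} + 9 x - 7\right) e^{- 3 x}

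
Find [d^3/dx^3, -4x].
-12\frac{d^{2}}{dx^{2}}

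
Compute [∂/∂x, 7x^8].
56 x^{7}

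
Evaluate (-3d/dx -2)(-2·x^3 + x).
4 x^{3} + 18 x^{2} - 2 x - 3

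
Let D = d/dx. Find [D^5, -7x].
-35D^{4}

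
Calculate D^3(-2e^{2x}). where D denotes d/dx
- 16 e^{2 x}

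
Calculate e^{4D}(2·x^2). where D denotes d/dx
2 x^{2} + 16 x + 32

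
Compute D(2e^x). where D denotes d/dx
2 e^{x}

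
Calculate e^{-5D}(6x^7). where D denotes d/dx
6 x^{7} - 210 x^{6} + 3150 x^{5} - 26250 x^{4} + 131250 x^{3} - 393750 x^{2} + 656250 x - 468750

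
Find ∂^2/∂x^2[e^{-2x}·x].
4 \left(x - 1\right) e^{- 2 x}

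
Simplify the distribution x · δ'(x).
-\delta(x)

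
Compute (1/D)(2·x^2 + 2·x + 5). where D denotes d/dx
\frac{2 x^{3}}{3} + x^{2} + 5 x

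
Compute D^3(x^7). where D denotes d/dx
210 x^{4}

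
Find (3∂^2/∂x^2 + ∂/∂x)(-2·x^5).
10 x^{3} \left(- x - 12\right)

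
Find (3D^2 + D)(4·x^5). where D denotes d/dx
20 x^{3} \left(x + 12\right)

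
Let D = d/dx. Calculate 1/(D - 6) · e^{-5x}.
- \frac{e^{- 5 x}}{11}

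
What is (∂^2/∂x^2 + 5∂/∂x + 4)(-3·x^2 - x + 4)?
- 12 x^{2} - 34 x + 5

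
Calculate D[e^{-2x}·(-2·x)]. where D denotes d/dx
2 \left(2 x - 1\right) e^{- 2 x}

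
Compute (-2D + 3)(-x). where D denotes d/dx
2 - 3 x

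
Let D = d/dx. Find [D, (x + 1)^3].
3 \left(x + 1\right)^{2}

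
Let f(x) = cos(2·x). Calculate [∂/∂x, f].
- 2 \sin{\left(2 x \right)}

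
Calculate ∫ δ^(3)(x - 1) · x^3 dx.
-6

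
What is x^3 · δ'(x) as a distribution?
0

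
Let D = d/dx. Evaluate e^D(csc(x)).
\csc{\left(x + 1 \right)}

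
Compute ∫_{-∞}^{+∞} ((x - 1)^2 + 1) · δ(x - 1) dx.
1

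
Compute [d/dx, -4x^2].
- 8 x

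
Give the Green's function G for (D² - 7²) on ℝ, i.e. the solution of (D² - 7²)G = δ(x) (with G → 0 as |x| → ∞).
-\frac{e^{-7|x|}}{14}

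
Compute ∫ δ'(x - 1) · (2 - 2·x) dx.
2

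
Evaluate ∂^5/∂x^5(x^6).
720 x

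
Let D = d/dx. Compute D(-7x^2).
- 14 x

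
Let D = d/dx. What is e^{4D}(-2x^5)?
- 2 x^{5} - 40 x^{4} - 320 x^{3} - 1280 x^{2} - 2560 x - 2048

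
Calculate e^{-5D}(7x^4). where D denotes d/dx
7 x^{4} - 140 x^{3} + 1050 x^{2} - 3500 x + 4375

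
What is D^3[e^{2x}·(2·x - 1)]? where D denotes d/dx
16 \left(x + 1\right) e^{2 x}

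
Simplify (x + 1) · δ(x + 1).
0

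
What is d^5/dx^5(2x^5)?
240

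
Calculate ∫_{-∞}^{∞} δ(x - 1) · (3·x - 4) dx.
-1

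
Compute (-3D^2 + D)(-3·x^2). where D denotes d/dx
18 - 6 x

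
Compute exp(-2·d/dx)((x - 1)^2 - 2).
x^{2} - 6 x + 7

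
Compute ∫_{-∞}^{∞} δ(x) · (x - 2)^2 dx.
4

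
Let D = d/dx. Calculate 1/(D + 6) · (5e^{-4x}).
\frac{5 e^{- 4 x}}{2}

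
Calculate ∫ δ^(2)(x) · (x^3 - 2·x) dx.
0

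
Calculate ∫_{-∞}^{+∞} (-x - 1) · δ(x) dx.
-1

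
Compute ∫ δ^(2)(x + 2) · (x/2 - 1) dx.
0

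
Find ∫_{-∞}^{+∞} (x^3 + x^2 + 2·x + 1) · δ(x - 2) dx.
17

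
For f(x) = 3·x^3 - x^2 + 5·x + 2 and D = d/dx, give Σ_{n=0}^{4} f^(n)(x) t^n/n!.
3 t^{3} + t^{2} \left(9 x - 1\right) + t \left(9 x^{2} - 2 x + 5\right) + 3 x^{3} - x^{2} + 5 x + 2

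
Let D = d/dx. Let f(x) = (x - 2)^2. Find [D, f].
2 x - 4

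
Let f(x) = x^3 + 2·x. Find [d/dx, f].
3 x^{2} + 2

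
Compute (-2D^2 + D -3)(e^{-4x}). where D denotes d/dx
- 39 e^{- 4 x}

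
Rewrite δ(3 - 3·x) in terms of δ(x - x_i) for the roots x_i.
\frac{\delta(x - 1)}{3}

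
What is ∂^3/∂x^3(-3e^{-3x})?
81 e^{- 3 x}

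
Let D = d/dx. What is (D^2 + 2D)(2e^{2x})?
16 e^{2 x}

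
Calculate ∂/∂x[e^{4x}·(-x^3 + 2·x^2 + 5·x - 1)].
\left(- 4 x^{3} + 5 x^{2} + 24 x + 1\right) e^{4 x}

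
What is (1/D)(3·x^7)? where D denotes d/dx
\frac{3 x^{8}}{8}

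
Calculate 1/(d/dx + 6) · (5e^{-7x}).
- 5 e^{- 7 x}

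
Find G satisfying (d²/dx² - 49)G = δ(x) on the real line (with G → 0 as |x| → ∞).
-\frac{e^{-7|x|}}{14}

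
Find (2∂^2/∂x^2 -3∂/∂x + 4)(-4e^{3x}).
- 52 e^{3 x}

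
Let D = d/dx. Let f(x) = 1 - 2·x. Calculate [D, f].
-2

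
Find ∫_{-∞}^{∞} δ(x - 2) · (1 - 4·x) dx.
-7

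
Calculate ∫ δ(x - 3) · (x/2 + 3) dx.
\frac{9}{2}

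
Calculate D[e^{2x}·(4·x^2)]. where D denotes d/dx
8 x \left(x + 1\right) e^{2 x}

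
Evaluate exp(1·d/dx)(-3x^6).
- 3 x^{6} - 18 x^{5} - 45 x^{4} - 60 x^{3} - 45 x^{2} - 18 x - 3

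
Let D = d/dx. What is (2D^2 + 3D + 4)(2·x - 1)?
8 x + 2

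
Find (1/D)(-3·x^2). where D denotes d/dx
- x^{3}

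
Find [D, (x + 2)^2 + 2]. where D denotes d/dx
2 x + 4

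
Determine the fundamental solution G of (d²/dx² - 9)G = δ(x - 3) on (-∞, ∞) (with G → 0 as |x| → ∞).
-\frac{e^{-3|x - 3|}}{6}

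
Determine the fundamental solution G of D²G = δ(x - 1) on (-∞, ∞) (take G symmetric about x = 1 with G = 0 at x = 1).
\frac{|x - 1|}{2}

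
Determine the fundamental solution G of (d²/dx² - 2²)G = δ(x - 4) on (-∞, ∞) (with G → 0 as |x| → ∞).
-\frac{e^{-2|x - 4|}}{4}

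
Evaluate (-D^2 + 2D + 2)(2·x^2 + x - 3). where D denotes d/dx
4 x^{2} + 10 x - 8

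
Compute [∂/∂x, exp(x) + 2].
e^{x}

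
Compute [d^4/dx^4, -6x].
-24\frac{d^{3}}{dx^{3}}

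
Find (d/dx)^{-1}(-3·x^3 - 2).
- \frac{3 x^{4}}{4} - 2 x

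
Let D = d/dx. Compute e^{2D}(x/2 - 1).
\frac{x}{2}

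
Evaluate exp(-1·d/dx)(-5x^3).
- 5 x^{3} + 15 x^{2} - 15 x + 5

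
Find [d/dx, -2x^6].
- 12 x^{5}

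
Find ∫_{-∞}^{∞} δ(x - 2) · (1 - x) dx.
-1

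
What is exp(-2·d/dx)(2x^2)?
2 x^{2} - 8 x + 8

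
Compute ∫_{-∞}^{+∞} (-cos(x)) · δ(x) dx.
-1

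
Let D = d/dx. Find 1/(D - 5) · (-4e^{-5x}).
\frac{2 e^{- 5 x}}{5}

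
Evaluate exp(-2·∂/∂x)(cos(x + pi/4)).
\cos{\left(x - 2 + \frac{\pi}{4} \right)}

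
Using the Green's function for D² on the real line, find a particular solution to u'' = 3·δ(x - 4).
\frac{3|x - 4|}{2}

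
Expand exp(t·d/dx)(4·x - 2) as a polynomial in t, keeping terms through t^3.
4 t + 4 x - 2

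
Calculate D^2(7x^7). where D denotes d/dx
294 x^{5}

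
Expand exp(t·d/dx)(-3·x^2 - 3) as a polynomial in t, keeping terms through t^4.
- 3 t^{2} - 6 t x - 3 x^{2} - 3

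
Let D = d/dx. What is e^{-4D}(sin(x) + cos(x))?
\sqrt{2} \cos{\left(- x + \frac{\pi}{4} + 4 \right)}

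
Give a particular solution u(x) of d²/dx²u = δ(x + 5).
\frac{|x + 5|}{2}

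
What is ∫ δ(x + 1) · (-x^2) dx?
-1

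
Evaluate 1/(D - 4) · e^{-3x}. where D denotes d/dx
- \frac{e^{- 3 x}}{7}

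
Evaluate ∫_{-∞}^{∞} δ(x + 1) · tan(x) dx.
- \tan{\left(1 \right)}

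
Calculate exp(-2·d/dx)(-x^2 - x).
- x^{2} + 3 x - 2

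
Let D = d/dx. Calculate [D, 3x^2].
6 x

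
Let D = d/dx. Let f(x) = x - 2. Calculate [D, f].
1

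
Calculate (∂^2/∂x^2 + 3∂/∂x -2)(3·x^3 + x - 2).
- 6 x^{3} + 27 x^{2} + 16 x + 7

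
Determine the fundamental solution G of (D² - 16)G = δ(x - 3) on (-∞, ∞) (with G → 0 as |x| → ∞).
-\frac{e^{-4|x - 3|}}{8}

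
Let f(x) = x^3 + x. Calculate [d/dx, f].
3 x^{2} + 1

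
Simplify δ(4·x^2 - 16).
\frac{\delta(x - 2) + \delta(x + 2)}{16}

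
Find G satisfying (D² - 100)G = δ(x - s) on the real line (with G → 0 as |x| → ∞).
-\frac{e^{-10|x-s|}}{20}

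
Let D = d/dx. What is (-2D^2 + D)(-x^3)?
3 x \left(4 - x\right)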